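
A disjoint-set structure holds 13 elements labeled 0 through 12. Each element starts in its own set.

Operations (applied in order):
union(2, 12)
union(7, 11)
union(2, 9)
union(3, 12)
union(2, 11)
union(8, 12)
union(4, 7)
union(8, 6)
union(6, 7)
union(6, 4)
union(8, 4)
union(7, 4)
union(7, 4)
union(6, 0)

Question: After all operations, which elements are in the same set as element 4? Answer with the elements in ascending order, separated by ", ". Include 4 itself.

Answer: 0, 2, 3, 4, 6, 7, 8, 9, 11, 12

Derivation:
Step 1: union(2, 12) -> merged; set of 2 now {2, 12}
Step 2: union(7, 11) -> merged; set of 7 now {7, 11}
Step 3: union(2, 9) -> merged; set of 2 now {2, 9, 12}
Step 4: union(3, 12) -> merged; set of 3 now {2, 3, 9, 12}
Step 5: union(2, 11) -> merged; set of 2 now {2, 3, 7, 9, 11, 12}
Step 6: union(8, 12) -> merged; set of 8 now {2, 3, 7, 8, 9, 11, 12}
Step 7: union(4, 7) -> merged; set of 4 now {2, 3, 4, 7, 8, 9, 11, 12}
Step 8: union(8, 6) -> merged; set of 8 now {2, 3, 4, 6, 7, 8, 9, 11, 12}
Step 9: union(6, 7) -> already same set; set of 6 now {2, 3, 4, 6, 7, 8, 9, 11, 12}
Step 10: union(6, 4) -> already same set; set of 6 now {2, 3, 4, 6, 7, 8, 9, 11, 12}
Step 11: union(8, 4) -> already same set; set of 8 now {2, 3, 4, 6, 7, 8, 9, 11, 12}
Step 12: union(7, 4) -> already same set; set of 7 now {2, 3, 4, 6, 7, 8, 9, 11, 12}
Step 13: union(7, 4) -> already same set; set of 7 now {2, 3, 4, 6, 7, 8, 9, 11, 12}
Step 14: union(6, 0) -> merged; set of 6 now {0, 2, 3, 4, 6, 7, 8, 9, 11, 12}
Component of 4: {0, 2, 3, 4, 6, 7, 8, 9, 11, 12}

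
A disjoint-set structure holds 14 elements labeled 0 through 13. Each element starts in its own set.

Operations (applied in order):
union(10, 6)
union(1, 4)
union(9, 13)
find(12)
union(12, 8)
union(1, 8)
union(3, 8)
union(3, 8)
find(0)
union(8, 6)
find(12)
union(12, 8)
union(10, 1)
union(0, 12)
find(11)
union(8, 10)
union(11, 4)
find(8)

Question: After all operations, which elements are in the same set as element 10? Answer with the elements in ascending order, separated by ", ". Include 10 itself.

Step 1: union(10, 6) -> merged; set of 10 now {6, 10}
Step 2: union(1, 4) -> merged; set of 1 now {1, 4}
Step 3: union(9, 13) -> merged; set of 9 now {9, 13}
Step 4: find(12) -> no change; set of 12 is {12}
Step 5: union(12, 8) -> merged; set of 12 now {8, 12}
Step 6: union(1, 8) -> merged; set of 1 now {1, 4, 8, 12}
Step 7: union(3, 8) -> merged; set of 3 now {1, 3, 4, 8, 12}
Step 8: union(3, 8) -> already same set; set of 3 now {1, 3, 4, 8, 12}
Step 9: find(0) -> no change; set of 0 is {0}
Step 10: union(8, 6) -> merged; set of 8 now {1, 3, 4, 6, 8, 10, 12}
Step 11: find(12) -> no change; set of 12 is {1, 3, 4, 6, 8, 10, 12}
Step 12: union(12, 8) -> already same set; set of 12 now {1, 3, 4, 6, 8, 10, 12}
Step 13: union(10, 1) -> already same set; set of 10 now {1, 3, 4, 6, 8, 10, 12}
Step 14: union(0, 12) -> merged; set of 0 now {0, 1, 3, 4, 6, 8, 10, 12}
Step 15: find(11) -> no change; set of 11 is {11}
Step 16: union(8, 10) -> already same set; set of 8 now {0, 1, 3, 4, 6, 8, 10, 12}
Step 17: union(11, 4) -> merged; set of 11 now {0, 1, 3, 4, 6, 8, 10, 11, 12}
Step 18: find(8) -> no change; set of 8 is {0, 1, 3, 4, 6, 8, 10, 11, 12}
Component of 10: {0, 1, 3, 4, 6, 8, 10, 11, 12}

Answer: 0, 1, 3, 4, 6, 8, 10, 11, 12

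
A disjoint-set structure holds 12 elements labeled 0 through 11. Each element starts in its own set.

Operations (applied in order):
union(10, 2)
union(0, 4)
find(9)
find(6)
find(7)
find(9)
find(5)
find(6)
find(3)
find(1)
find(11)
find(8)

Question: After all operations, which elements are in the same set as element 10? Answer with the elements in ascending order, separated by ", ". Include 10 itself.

Answer: 2, 10

Derivation:
Step 1: union(10, 2) -> merged; set of 10 now {2, 10}
Step 2: union(0, 4) -> merged; set of 0 now {0, 4}
Step 3: find(9) -> no change; set of 9 is {9}
Step 4: find(6) -> no change; set of 6 is {6}
Step 5: find(7) -> no change; set of 7 is {7}
Step 6: find(9) -> no change; set of 9 is {9}
Step 7: find(5) -> no change; set of 5 is {5}
Step 8: find(6) -> no change; set of 6 is {6}
Step 9: find(3) -> no change; set of 3 is {3}
Step 10: find(1) -> no change; set of 1 is {1}
Step 11: find(11) -> no change; set of 11 is {11}
Step 12: find(8) -> no change; set of 8 is {8}
Component of 10: {2, 10}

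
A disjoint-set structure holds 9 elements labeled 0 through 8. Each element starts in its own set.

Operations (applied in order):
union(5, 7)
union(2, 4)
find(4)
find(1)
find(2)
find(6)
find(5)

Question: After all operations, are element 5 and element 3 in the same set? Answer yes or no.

Answer: no

Derivation:
Step 1: union(5, 7) -> merged; set of 5 now {5, 7}
Step 2: union(2, 4) -> merged; set of 2 now {2, 4}
Step 3: find(4) -> no change; set of 4 is {2, 4}
Step 4: find(1) -> no change; set of 1 is {1}
Step 5: find(2) -> no change; set of 2 is {2, 4}
Step 6: find(6) -> no change; set of 6 is {6}
Step 7: find(5) -> no change; set of 5 is {5, 7}
Set of 5: {5, 7}; 3 is not a member.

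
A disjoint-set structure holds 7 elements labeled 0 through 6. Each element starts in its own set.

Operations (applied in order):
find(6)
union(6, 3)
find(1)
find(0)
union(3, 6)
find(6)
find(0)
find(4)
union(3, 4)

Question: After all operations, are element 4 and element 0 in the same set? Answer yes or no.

Step 1: find(6) -> no change; set of 6 is {6}
Step 2: union(6, 3) -> merged; set of 6 now {3, 6}
Step 3: find(1) -> no change; set of 1 is {1}
Step 4: find(0) -> no change; set of 0 is {0}
Step 5: union(3, 6) -> already same set; set of 3 now {3, 6}
Step 6: find(6) -> no change; set of 6 is {3, 6}
Step 7: find(0) -> no change; set of 0 is {0}
Step 8: find(4) -> no change; set of 4 is {4}
Step 9: union(3, 4) -> merged; set of 3 now {3, 4, 6}
Set of 4: {3, 4, 6}; 0 is not a member.

Answer: no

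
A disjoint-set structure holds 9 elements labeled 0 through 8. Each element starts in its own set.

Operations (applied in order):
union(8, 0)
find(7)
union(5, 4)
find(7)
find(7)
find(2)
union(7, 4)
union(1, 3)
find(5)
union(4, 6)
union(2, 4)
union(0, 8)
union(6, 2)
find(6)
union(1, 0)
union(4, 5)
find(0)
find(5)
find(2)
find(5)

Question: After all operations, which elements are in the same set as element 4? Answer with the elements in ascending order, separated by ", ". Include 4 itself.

Answer: 2, 4, 5, 6, 7

Derivation:
Step 1: union(8, 0) -> merged; set of 8 now {0, 8}
Step 2: find(7) -> no change; set of 7 is {7}
Step 3: union(5, 4) -> merged; set of 5 now {4, 5}
Step 4: find(7) -> no change; set of 7 is {7}
Step 5: find(7) -> no change; set of 7 is {7}
Step 6: find(2) -> no change; set of 2 is {2}
Step 7: union(7, 4) -> merged; set of 7 now {4, 5, 7}
Step 8: union(1, 3) -> merged; set of 1 now {1, 3}
Step 9: find(5) -> no change; set of 5 is {4, 5, 7}
Step 10: union(4, 6) -> merged; set of 4 now {4, 5, 6, 7}
Step 11: union(2, 4) -> merged; set of 2 now {2, 4, 5, 6, 7}
Step 12: union(0, 8) -> already same set; set of 0 now {0, 8}
Step 13: union(6, 2) -> already same set; set of 6 now {2, 4, 5, 6, 7}
Step 14: find(6) -> no change; set of 6 is {2, 4, 5, 6, 7}
Step 15: union(1, 0) -> merged; set of 1 now {0, 1, 3, 8}
Step 16: union(4, 5) -> already same set; set of 4 now {2, 4, 5, 6, 7}
Step 17: find(0) -> no change; set of 0 is {0, 1, 3, 8}
Step 18: find(5) -> no change; set of 5 is {2, 4, 5, 6, 7}
Step 19: find(2) -> no change; set of 2 is {2, 4, 5, 6, 7}
Step 20: find(5) -> no change; set of 5 is {2, 4, 5, 6, 7}
Component of 4: {2, 4, 5, 6, 7}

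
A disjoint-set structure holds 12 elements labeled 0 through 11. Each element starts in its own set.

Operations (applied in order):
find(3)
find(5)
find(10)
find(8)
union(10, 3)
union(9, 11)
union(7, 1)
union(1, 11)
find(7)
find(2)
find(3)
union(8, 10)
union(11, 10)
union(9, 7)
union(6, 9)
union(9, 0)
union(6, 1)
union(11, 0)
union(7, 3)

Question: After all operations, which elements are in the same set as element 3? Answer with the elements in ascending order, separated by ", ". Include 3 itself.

Answer: 0, 1, 3, 6, 7, 8, 9, 10, 11

Derivation:
Step 1: find(3) -> no change; set of 3 is {3}
Step 2: find(5) -> no change; set of 5 is {5}
Step 3: find(10) -> no change; set of 10 is {10}
Step 4: find(8) -> no change; set of 8 is {8}
Step 5: union(10, 3) -> merged; set of 10 now {3, 10}
Step 6: union(9, 11) -> merged; set of 9 now {9, 11}
Step 7: union(7, 1) -> merged; set of 7 now {1, 7}
Step 8: union(1, 11) -> merged; set of 1 now {1, 7, 9, 11}
Step 9: find(7) -> no change; set of 7 is {1, 7, 9, 11}
Step 10: find(2) -> no change; set of 2 is {2}
Step 11: find(3) -> no change; set of 3 is {3, 10}
Step 12: union(8, 10) -> merged; set of 8 now {3, 8, 10}
Step 13: union(11, 10) -> merged; set of 11 now {1, 3, 7, 8, 9, 10, 11}
Step 14: union(9, 7) -> already same set; set of 9 now {1, 3, 7, 8, 9, 10, 11}
Step 15: union(6, 9) -> merged; set of 6 now {1, 3, 6, 7, 8, 9, 10, 11}
Step 16: union(9, 0) -> merged; set of 9 now {0, 1, 3, 6, 7, 8, 9, 10, 11}
Step 17: union(6, 1) -> already same set; set of 6 now {0, 1, 3, 6, 7, 8, 9, 10, 11}
Step 18: union(11, 0) -> already same set; set of 11 now {0, 1, 3, 6, 7, 8, 9, 10, 11}
Step 19: union(7, 3) -> already same set; set of 7 now {0, 1, 3, 6, 7, 8, 9, 10, 11}
Component of 3: {0, 1, 3, 6, 7, 8, 9, 10, 11}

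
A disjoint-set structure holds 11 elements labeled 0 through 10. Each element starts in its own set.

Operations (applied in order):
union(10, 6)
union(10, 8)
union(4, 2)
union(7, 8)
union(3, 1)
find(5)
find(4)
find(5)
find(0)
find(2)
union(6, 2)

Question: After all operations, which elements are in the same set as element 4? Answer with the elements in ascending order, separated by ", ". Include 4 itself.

Step 1: union(10, 6) -> merged; set of 10 now {6, 10}
Step 2: union(10, 8) -> merged; set of 10 now {6, 8, 10}
Step 3: union(4, 2) -> merged; set of 4 now {2, 4}
Step 4: union(7, 8) -> merged; set of 7 now {6, 7, 8, 10}
Step 5: union(3, 1) -> merged; set of 3 now {1, 3}
Step 6: find(5) -> no change; set of 5 is {5}
Step 7: find(4) -> no change; set of 4 is {2, 4}
Step 8: find(5) -> no change; set of 5 is {5}
Step 9: find(0) -> no change; set of 0 is {0}
Step 10: find(2) -> no change; set of 2 is {2, 4}
Step 11: union(6, 2) -> merged; set of 6 now {2, 4, 6, 7, 8, 10}
Component of 4: {2, 4, 6, 7, 8, 10}

Answer: 2, 4, 6, 7, 8, 10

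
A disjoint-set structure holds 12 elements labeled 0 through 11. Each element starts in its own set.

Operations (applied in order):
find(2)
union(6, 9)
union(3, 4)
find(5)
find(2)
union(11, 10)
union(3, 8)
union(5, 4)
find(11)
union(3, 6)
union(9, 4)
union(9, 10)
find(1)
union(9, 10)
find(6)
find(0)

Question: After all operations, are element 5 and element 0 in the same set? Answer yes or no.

Step 1: find(2) -> no change; set of 2 is {2}
Step 2: union(6, 9) -> merged; set of 6 now {6, 9}
Step 3: union(3, 4) -> merged; set of 3 now {3, 4}
Step 4: find(5) -> no change; set of 5 is {5}
Step 5: find(2) -> no change; set of 2 is {2}
Step 6: union(11, 10) -> merged; set of 11 now {10, 11}
Step 7: union(3, 8) -> merged; set of 3 now {3, 4, 8}
Step 8: union(5, 4) -> merged; set of 5 now {3, 4, 5, 8}
Step 9: find(11) -> no change; set of 11 is {10, 11}
Step 10: union(3, 6) -> merged; set of 3 now {3, 4, 5, 6, 8, 9}
Step 11: union(9, 4) -> already same set; set of 9 now {3, 4, 5, 6, 8, 9}
Step 12: union(9, 10) -> merged; set of 9 now {3, 4, 5, 6, 8, 9, 10, 11}
Step 13: find(1) -> no change; set of 1 is {1}
Step 14: union(9, 10) -> already same set; set of 9 now {3, 4, 5, 6, 8, 9, 10, 11}
Step 15: find(6) -> no change; set of 6 is {3, 4, 5, 6, 8, 9, 10, 11}
Step 16: find(0) -> no change; set of 0 is {0}
Set of 5: {3, 4, 5, 6, 8, 9, 10, 11}; 0 is not a member.

Answer: no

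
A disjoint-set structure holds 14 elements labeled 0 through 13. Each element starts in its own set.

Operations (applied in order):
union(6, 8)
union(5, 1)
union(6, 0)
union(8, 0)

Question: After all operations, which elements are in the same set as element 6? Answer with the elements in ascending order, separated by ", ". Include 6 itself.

Step 1: union(6, 8) -> merged; set of 6 now {6, 8}
Step 2: union(5, 1) -> merged; set of 5 now {1, 5}
Step 3: union(6, 0) -> merged; set of 6 now {0, 6, 8}
Step 4: union(8, 0) -> already same set; set of 8 now {0, 6, 8}
Component of 6: {0, 6, 8}

Answer: 0, 6, 8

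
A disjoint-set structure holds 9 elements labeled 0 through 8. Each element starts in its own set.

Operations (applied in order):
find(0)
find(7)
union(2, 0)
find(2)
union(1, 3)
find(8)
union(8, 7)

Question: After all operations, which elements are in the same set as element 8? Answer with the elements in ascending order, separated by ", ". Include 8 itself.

Step 1: find(0) -> no change; set of 0 is {0}
Step 2: find(7) -> no change; set of 7 is {7}
Step 3: union(2, 0) -> merged; set of 2 now {0, 2}
Step 4: find(2) -> no change; set of 2 is {0, 2}
Step 5: union(1, 3) -> merged; set of 1 now {1, 3}
Step 6: find(8) -> no change; set of 8 is {8}
Step 7: union(8, 7) -> merged; set of 8 now {7, 8}
Component of 8: {7, 8}

Answer: 7, 8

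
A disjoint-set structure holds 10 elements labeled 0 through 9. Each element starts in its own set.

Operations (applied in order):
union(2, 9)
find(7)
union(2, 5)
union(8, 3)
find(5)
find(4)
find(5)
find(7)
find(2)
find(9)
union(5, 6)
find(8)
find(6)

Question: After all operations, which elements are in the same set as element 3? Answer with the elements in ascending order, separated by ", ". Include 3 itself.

Step 1: union(2, 9) -> merged; set of 2 now {2, 9}
Step 2: find(7) -> no change; set of 7 is {7}
Step 3: union(2, 5) -> merged; set of 2 now {2, 5, 9}
Step 4: union(8, 3) -> merged; set of 8 now {3, 8}
Step 5: find(5) -> no change; set of 5 is {2, 5, 9}
Step 6: find(4) -> no change; set of 4 is {4}
Step 7: find(5) -> no change; set of 5 is {2, 5, 9}
Step 8: find(7) -> no change; set of 7 is {7}
Step 9: find(2) -> no change; set of 2 is {2, 5, 9}
Step 10: find(9) -> no change; set of 9 is {2, 5, 9}
Step 11: union(5, 6) -> merged; set of 5 now {2, 5, 6, 9}
Step 12: find(8) -> no change; set of 8 is {3, 8}
Step 13: find(6) -> no change; set of 6 is {2, 5, 6, 9}
Component of 3: {3, 8}

Answer: 3, 8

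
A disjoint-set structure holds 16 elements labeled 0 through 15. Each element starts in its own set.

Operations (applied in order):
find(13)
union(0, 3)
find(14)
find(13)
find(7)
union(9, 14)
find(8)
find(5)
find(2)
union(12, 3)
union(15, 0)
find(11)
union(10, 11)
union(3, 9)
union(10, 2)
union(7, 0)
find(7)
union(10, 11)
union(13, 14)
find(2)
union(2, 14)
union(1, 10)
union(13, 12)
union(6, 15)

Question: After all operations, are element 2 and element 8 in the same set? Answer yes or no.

Step 1: find(13) -> no change; set of 13 is {13}
Step 2: union(0, 3) -> merged; set of 0 now {0, 3}
Step 3: find(14) -> no change; set of 14 is {14}
Step 4: find(13) -> no change; set of 13 is {13}
Step 5: find(7) -> no change; set of 7 is {7}
Step 6: union(9, 14) -> merged; set of 9 now {9, 14}
Step 7: find(8) -> no change; set of 8 is {8}
Step 8: find(5) -> no change; set of 5 is {5}
Step 9: find(2) -> no change; set of 2 is {2}
Step 10: union(12, 3) -> merged; set of 12 now {0, 3, 12}
Step 11: union(15, 0) -> merged; set of 15 now {0, 3, 12, 15}
Step 12: find(11) -> no change; set of 11 is {11}
Step 13: union(10, 11) -> merged; set of 10 now {10, 11}
Step 14: union(3, 9) -> merged; set of 3 now {0, 3, 9, 12, 14, 15}
Step 15: union(10, 2) -> merged; set of 10 now {2, 10, 11}
Step 16: union(7, 0) -> merged; set of 7 now {0, 3, 7, 9, 12, 14, 15}
Step 17: find(7) -> no change; set of 7 is {0, 3, 7, 9, 12, 14, 15}
Step 18: union(10, 11) -> already same set; set of 10 now {2, 10, 11}
Step 19: union(13, 14) -> merged; set of 13 now {0, 3, 7, 9, 12, 13, 14, 15}
Step 20: find(2) -> no change; set of 2 is {2, 10, 11}
Step 21: union(2, 14) -> merged; set of 2 now {0, 2, 3, 7, 9, 10, 11, 12, 13, 14, 15}
Step 22: union(1, 10) -> merged; set of 1 now {0, 1, 2, 3, 7, 9, 10, 11, 12, 13, 14, 15}
Step 23: union(13, 12) -> already same set; set of 13 now {0, 1, 2, 3, 7, 9, 10, 11, 12, 13, 14, 15}
Step 24: union(6, 15) -> merged; set of 6 now {0, 1, 2, 3, 6, 7, 9, 10, 11, 12, 13, 14, 15}
Set of 2: {0, 1, 2, 3, 6, 7, 9, 10, 11, 12, 13, 14, 15}; 8 is not a member.

Answer: no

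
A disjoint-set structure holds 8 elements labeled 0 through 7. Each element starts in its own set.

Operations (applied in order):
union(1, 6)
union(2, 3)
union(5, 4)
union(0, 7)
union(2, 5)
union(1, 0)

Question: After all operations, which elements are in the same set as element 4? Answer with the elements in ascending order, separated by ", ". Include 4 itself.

Step 1: union(1, 6) -> merged; set of 1 now {1, 6}
Step 2: union(2, 3) -> merged; set of 2 now {2, 3}
Step 3: union(5, 4) -> merged; set of 5 now {4, 5}
Step 4: union(0, 7) -> merged; set of 0 now {0, 7}
Step 5: union(2, 5) -> merged; set of 2 now {2, 3, 4, 5}
Step 6: union(1, 0) -> merged; set of 1 now {0, 1, 6, 7}
Component of 4: {2, 3, 4, 5}

Answer: 2, 3, 4, 5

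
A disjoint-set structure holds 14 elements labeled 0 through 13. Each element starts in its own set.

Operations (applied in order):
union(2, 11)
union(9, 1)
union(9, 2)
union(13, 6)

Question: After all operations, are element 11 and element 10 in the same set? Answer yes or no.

Step 1: union(2, 11) -> merged; set of 2 now {2, 11}
Step 2: union(9, 1) -> merged; set of 9 now {1, 9}
Step 3: union(9, 2) -> merged; set of 9 now {1, 2, 9, 11}
Step 4: union(13, 6) -> merged; set of 13 now {6, 13}
Set of 11: {1, 2, 9, 11}; 10 is not a member.

Answer: no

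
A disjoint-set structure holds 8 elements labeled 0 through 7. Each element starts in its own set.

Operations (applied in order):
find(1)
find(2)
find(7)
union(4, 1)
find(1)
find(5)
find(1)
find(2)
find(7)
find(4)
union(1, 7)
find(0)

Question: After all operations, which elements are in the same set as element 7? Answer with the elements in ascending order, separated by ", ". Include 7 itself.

Answer: 1, 4, 7

Derivation:
Step 1: find(1) -> no change; set of 1 is {1}
Step 2: find(2) -> no change; set of 2 is {2}
Step 3: find(7) -> no change; set of 7 is {7}
Step 4: union(4, 1) -> merged; set of 4 now {1, 4}
Step 5: find(1) -> no change; set of 1 is {1, 4}
Step 6: find(5) -> no change; set of 5 is {5}
Step 7: find(1) -> no change; set of 1 is {1, 4}
Step 8: find(2) -> no change; set of 2 is {2}
Step 9: find(7) -> no change; set of 7 is {7}
Step 10: find(4) -> no change; set of 4 is {1, 4}
Step 11: union(1, 7) -> merged; set of 1 now {1, 4, 7}
Step 12: find(0) -> no change; set of 0 is {0}
Component of 7: {1, 4, 7}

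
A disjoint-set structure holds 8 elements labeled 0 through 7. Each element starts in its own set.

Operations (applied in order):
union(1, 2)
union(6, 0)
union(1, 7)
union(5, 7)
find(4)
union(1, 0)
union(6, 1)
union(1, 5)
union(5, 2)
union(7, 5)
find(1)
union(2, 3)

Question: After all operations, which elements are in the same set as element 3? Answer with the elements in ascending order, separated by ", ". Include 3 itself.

Answer: 0, 1, 2, 3, 5, 6, 7

Derivation:
Step 1: union(1, 2) -> merged; set of 1 now {1, 2}
Step 2: union(6, 0) -> merged; set of 6 now {0, 6}
Step 3: union(1, 7) -> merged; set of 1 now {1, 2, 7}
Step 4: union(5, 7) -> merged; set of 5 now {1, 2, 5, 7}
Step 5: find(4) -> no change; set of 4 is {4}
Step 6: union(1, 0) -> merged; set of 1 now {0, 1, 2, 5, 6, 7}
Step 7: union(6, 1) -> already same set; set of 6 now {0, 1, 2, 5, 6, 7}
Step 8: union(1, 5) -> already same set; set of 1 now {0, 1, 2, 5, 6, 7}
Step 9: union(5, 2) -> already same set; set of 5 now {0, 1, 2, 5, 6, 7}
Step 10: union(7, 5) -> already same set; set of 7 now {0, 1, 2, 5, 6, 7}
Step 11: find(1) -> no change; set of 1 is {0, 1, 2, 5, 6, 7}
Step 12: union(2, 3) -> merged; set of 2 now {0, 1, 2, 3, 5, 6, 7}
Component of 3: {0, 1, 2, 3, 5, 6, 7}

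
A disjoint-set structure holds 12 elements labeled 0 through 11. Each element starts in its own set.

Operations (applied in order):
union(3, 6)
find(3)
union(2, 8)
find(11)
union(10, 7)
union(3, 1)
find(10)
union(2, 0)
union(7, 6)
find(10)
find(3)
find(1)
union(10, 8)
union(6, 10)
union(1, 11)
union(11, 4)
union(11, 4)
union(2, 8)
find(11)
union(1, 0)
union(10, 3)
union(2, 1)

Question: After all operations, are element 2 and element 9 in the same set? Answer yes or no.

Step 1: union(3, 6) -> merged; set of 3 now {3, 6}
Step 2: find(3) -> no change; set of 3 is {3, 6}
Step 3: union(2, 8) -> merged; set of 2 now {2, 8}
Step 4: find(11) -> no change; set of 11 is {11}
Step 5: union(10, 7) -> merged; set of 10 now {7, 10}
Step 6: union(3, 1) -> merged; set of 3 now {1, 3, 6}
Step 7: find(10) -> no change; set of 10 is {7, 10}
Step 8: union(2, 0) -> merged; set of 2 now {0, 2, 8}
Step 9: union(7, 6) -> merged; set of 7 now {1, 3, 6, 7, 10}
Step 10: find(10) -> no change; set of 10 is {1, 3, 6, 7, 10}
Step 11: find(3) -> no change; set of 3 is {1, 3, 6, 7, 10}
Step 12: find(1) -> no change; set of 1 is {1, 3, 6, 7, 10}
Step 13: union(10, 8) -> merged; set of 10 now {0, 1, 2, 3, 6, 7, 8, 10}
Step 14: union(6, 10) -> already same set; set of 6 now {0, 1, 2, 3, 6, 7, 8, 10}
Step 15: union(1, 11) -> merged; set of 1 now {0, 1, 2, 3, 6, 7, 8, 10, 11}
Step 16: union(11, 4) -> merged; set of 11 now {0, 1, 2, 3, 4, 6, 7, 8, 10, 11}
Step 17: union(11, 4) -> already same set; set of 11 now {0, 1, 2, 3, 4, 6, 7, 8, 10, 11}
Step 18: union(2, 8) -> already same set; set of 2 now {0, 1, 2, 3, 4, 6, 7, 8, 10, 11}
Step 19: find(11) -> no change; set of 11 is {0, 1, 2, 3, 4, 6, 7, 8, 10, 11}
Step 20: union(1, 0) -> already same set; set of 1 now {0, 1, 2, 3, 4, 6, 7, 8, 10, 11}
Step 21: union(10, 3) -> already same set; set of 10 now {0, 1, 2, 3, 4, 6, 7, 8, 10, 11}
Step 22: union(2, 1) -> already same set; set of 2 now {0, 1, 2, 3, 4, 6, 7, 8, 10, 11}
Set of 2: {0, 1, 2, 3, 4, 6, 7, 8, 10, 11}; 9 is not a member.

Answer: no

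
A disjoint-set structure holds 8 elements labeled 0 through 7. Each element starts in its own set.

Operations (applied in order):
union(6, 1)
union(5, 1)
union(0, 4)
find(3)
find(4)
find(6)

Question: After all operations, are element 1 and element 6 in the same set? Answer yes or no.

Answer: yes

Derivation:
Step 1: union(6, 1) -> merged; set of 6 now {1, 6}
Step 2: union(5, 1) -> merged; set of 5 now {1, 5, 6}
Step 3: union(0, 4) -> merged; set of 0 now {0, 4}
Step 4: find(3) -> no change; set of 3 is {3}
Step 5: find(4) -> no change; set of 4 is {0, 4}
Step 6: find(6) -> no change; set of 6 is {1, 5, 6}
Set of 1: {1, 5, 6}; 6 is a member.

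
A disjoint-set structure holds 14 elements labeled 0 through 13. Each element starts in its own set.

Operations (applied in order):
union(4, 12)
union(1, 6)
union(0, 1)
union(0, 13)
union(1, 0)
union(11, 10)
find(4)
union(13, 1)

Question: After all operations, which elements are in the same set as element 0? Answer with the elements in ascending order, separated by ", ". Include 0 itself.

Answer: 0, 1, 6, 13

Derivation:
Step 1: union(4, 12) -> merged; set of 4 now {4, 12}
Step 2: union(1, 6) -> merged; set of 1 now {1, 6}
Step 3: union(0, 1) -> merged; set of 0 now {0, 1, 6}
Step 4: union(0, 13) -> merged; set of 0 now {0, 1, 6, 13}
Step 5: union(1, 0) -> already same set; set of 1 now {0, 1, 6, 13}
Step 6: union(11, 10) -> merged; set of 11 now {10, 11}
Step 7: find(4) -> no change; set of 4 is {4, 12}
Step 8: union(13, 1) -> already same set; set of 13 now {0, 1, 6, 13}
Component of 0: {0, 1, 6, 13}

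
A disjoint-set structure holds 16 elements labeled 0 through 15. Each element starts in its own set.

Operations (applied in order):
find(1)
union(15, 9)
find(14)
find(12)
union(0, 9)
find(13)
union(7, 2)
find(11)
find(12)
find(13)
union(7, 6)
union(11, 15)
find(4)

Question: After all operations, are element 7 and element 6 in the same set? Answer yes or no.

Answer: yes

Derivation:
Step 1: find(1) -> no change; set of 1 is {1}
Step 2: union(15, 9) -> merged; set of 15 now {9, 15}
Step 3: find(14) -> no change; set of 14 is {14}
Step 4: find(12) -> no change; set of 12 is {12}
Step 5: union(0, 9) -> merged; set of 0 now {0, 9, 15}
Step 6: find(13) -> no change; set of 13 is {13}
Step 7: union(7, 2) -> merged; set of 7 now {2, 7}
Step 8: find(11) -> no change; set of 11 is {11}
Step 9: find(12) -> no change; set of 12 is {12}
Step 10: find(13) -> no change; set of 13 is {13}
Step 11: union(7, 6) -> merged; set of 7 now {2, 6, 7}
Step 12: union(11, 15) -> merged; set of 11 now {0, 9, 11, 15}
Step 13: find(4) -> no change; set of 4 is {4}
Set of 7: {2, 6, 7}; 6 is a member.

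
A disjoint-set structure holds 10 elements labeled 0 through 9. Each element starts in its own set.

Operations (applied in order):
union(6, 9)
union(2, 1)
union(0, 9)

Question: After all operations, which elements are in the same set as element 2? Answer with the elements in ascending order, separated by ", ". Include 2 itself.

Answer: 1, 2

Derivation:
Step 1: union(6, 9) -> merged; set of 6 now {6, 9}
Step 2: union(2, 1) -> merged; set of 2 now {1, 2}
Step 3: union(0, 9) -> merged; set of 0 now {0, 6, 9}
Component of 2: {1, 2}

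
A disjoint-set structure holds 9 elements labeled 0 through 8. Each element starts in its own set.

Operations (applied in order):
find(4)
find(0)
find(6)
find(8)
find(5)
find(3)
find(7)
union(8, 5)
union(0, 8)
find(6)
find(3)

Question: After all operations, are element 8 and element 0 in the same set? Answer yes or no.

Step 1: find(4) -> no change; set of 4 is {4}
Step 2: find(0) -> no change; set of 0 is {0}
Step 3: find(6) -> no change; set of 6 is {6}
Step 4: find(8) -> no change; set of 8 is {8}
Step 5: find(5) -> no change; set of 5 is {5}
Step 6: find(3) -> no change; set of 3 is {3}
Step 7: find(7) -> no change; set of 7 is {7}
Step 8: union(8, 5) -> merged; set of 8 now {5, 8}
Step 9: union(0, 8) -> merged; set of 0 now {0, 5, 8}
Step 10: find(6) -> no change; set of 6 is {6}
Step 11: find(3) -> no change; set of 3 is {3}
Set of 8: {0, 5, 8}; 0 is a member.

Answer: yes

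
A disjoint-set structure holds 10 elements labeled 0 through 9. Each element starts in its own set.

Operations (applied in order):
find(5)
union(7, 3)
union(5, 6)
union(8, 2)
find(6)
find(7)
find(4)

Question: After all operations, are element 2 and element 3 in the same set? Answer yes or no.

Answer: no

Derivation:
Step 1: find(5) -> no change; set of 5 is {5}
Step 2: union(7, 3) -> merged; set of 7 now {3, 7}
Step 3: union(5, 6) -> merged; set of 5 now {5, 6}
Step 4: union(8, 2) -> merged; set of 8 now {2, 8}
Step 5: find(6) -> no change; set of 6 is {5, 6}
Step 6: find(7) -> no change; set of 7 is {3, 7}
Step 7: find(4) -> no change; set of 4 is {4}
Set of 2: {2, 8}; 3 is not a member.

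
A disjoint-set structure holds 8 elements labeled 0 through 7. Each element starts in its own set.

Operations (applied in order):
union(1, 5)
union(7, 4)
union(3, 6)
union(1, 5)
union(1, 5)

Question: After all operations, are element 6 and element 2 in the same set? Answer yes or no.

Step 1: union(1, 5) -> merged; set of 1 now {1, 5}
Step 2: union(7, 4) -> merged; set of 7 now {4, 7}
Step 3: union(3, 6) -> merged; set of 3 now {3, 6}
Step 4: union(1, 5) -> already same set; set of 1 now {1, 5}
Step 5: union(1, 5) -> already same set; set of 1 now {1, 5}
Set of 6: {3, 6}; 2 is not a member.

Answer: no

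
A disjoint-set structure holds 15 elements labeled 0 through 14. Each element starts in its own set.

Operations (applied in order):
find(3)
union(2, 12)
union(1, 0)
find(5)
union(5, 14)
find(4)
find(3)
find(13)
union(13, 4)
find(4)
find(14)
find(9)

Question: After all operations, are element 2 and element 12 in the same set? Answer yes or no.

Step 1: find(3) -> no change; set of 3 is {3}
Step 2: union(2, 12) -> merged; set of 2 now {2, 12}
Step 3: union(1, 0) -> merged; set of 1 now {0, 1}
Step 4: find(5) -> no change; set of 5 is {5}
Step 5: union(5, 14) -> merged; set of 5 now {5, 14}
Step 6: find(4) -> no change; set of 4 is {4}
Step 7: find(3) -> no change; set of 3 is {3}
Step 8: find(13) -> no change; set of 13 is {13}
Step 9: union(13, 4) -> merged; set of 13 now {4, 13}
Step 10: find(4) -> no change; set of 4 is {4, 13}
Step 11: find(14) -> no change; set of 14 is {5, 14}
Step 12: find(9) -> no change; set of 9 is {9}
Set of 2: {2, 12}; 12 is a member.

Answer: yes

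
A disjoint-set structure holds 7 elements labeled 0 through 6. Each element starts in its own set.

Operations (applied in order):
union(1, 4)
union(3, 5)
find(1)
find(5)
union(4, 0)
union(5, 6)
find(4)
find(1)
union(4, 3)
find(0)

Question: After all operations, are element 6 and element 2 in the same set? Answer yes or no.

Step 1: union(1, 4) -> merged; set of 1 now {1, 4}
Step 2: union(3, 5) -> merged; set of 3 now {3, 5}
Step 3: find(1) -> no change; set of 1 is {1, 4}
Step 4: find(5) -> no change; set of 5 is {3, 5}
Step 5: union(4, 0) -> merged; set of 4 now {0, 1, 4}
Step 6: union(5, 6) -> merged; set of 5 now {3, 5, 6}
Step 7: find(4) -> no change; set of 4 is {0, 1, 4}
Step 8: find(1) -> no change; set of 1 is {0, 1, 4}
Step 9: union(4, 3) -> merged; set of 4 now {0, 1, 3, 4, 5, 6}
Step 10: find(0) -> no change; set of 0 is {0, 1, 3, 4, 5, 6}
Set of 6: {0, 1, 3, 4, 5, 6}; 2 is not a member.

Answer: no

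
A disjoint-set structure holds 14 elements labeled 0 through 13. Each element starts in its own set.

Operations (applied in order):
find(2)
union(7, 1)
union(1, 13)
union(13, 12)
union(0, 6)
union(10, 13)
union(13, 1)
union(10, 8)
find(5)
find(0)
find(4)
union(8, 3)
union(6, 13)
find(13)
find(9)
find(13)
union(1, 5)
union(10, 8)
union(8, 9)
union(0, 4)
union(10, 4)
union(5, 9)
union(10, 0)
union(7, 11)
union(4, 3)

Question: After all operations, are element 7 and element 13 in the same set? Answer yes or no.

Step 1: find(2) -> no change; set of 2 is {2}
Step 2: union(7, 1) -> merged; set of 7 now {1, 7}
Step 3: union(1, 13) -> merged; set of 1 now {1, 7, 13}
Step 4: union(13, 12) -> merged; set of 13 now {1, 7, 12, 13}
Step 5: union(0, 6) -> merged; set of 0 now {0, 6}
Step 6: union(10, 13) -> merged; set of 10 now {1, 7, 10, 12, 13}
Step 7: union(13, 1) -> already same set; set of 13 now {1, 7, 10, 12, 13}
Step 8: union(10, 8) -> merged; set of 10 now {1, 7, 8, 10, 12, 13}
Step 9: find(5) -> no change; set of 5 is {5}
Step 10: find(0) -> no change; set of 0 is {0, 6}
Step 11: find(4) -> no change; set of 4 is {4}
Step 12: union(8, 3) -> merged; set of 8 now {1, 3, 7, 8, 10, 12, 13}
Step 13: union(6, 13) -> merged; set of 6 now {0, 1, 3, 6, 7, 8, 10, 12, 13}
Step 14: find(13) -> no change; set of 13 is {0, 1, 3, 6, 7, 8, 10, 12, 13}
Step 15: find(9) -> no change; set of 9 is {9}
Step 16: find(13) -> no change; set of 13 is {0, 1, 3, 6, 7, 8, 10, 12, 13}
Step 17: union(1, 5) -> merged; set of 1 now {0, 1, 3, 5, 6, 7, 8, 10, 12, 13}
Step 18: union(10, 8) -> already same set; set of 10 now {0, 1, 3, 5, 6, 7, 8, 10, 12, 13}
Step 19: union(8, 9) -> merged; set of 8 now {0, 1, 3, 5, 6, 7, 8, 9, 10, 12, 13}
Step 20: union(0, 4) -> merged; set of 0 now {0, 1, 3, 4, 5, 6, 7, 8, 9, 10, 12, 13}
Step 21: union(10, 4) -> already same set; set of 10 now {0, 1, 3, 4, 5, 6, 7, 8, 9, 10, 12, 13}
Step 22: union(5, 9) -> already same set; set of 5 now {0, 1, 3, 4, 5, 6, 7, 8, 9, 10, 12, 13}
Step 23: union(10, 0) -> already same set; set of 10 now {0, 1, 3, 4, 5, 6, 7, 8, 9, 10, 12, 13}
Step 24: union(7, 11) -> merged; set of 7 now {0, 1, 3, 4, 5, 6, 7, 8, 9, 10, 11, 12, 13}
Step 25: union(4, 3) -> already same set; set of 4 now {0, 1, 3, 4, 5, 6, 7, 8, 9, 10, 11, 12, 13}
Set of 7: {0, 1, 3, 4, 5, 6, 7, 8, 9, 10, 11, 12, 13}; 13 is a member.

Answer: yes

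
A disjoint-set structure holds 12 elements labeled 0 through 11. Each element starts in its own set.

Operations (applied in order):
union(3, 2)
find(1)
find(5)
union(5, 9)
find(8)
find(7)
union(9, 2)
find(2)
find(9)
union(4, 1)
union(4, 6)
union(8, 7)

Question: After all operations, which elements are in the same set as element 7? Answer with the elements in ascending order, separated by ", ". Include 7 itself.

Step 1: union(3, 2) -> merged; set of 3 now {2, 3}
Step 2: find(1) -> no change; set of 1 is {1}
Step 3: find(5) -> no change; set of 5 is {5}
Step 4: union(5, 9) -> merged; set of 5 now {5, 9}
Step 5: find(8) -> no change; set of 8 is {8}
Step 6: find(7) -> no change; set of 7 is {7}
Step 7: union(9, 2) -> merged; set of 9 now {2, 3, 5, 9}
Step 8: find(2) -> no change; set of 2 is {2, 3, 5, 9}
Step 9: find(9) -> no change; set of 9 is {2, 3, 5, 9}
Step 10: union(4, 1) -> merged; set of 4 now {1, 4}
Step 11: union(4, 6) -> merged; set of 4 now {1, 4, 6}
Step 12: union(8, 7) -> merged; set of 8 now {7, 8}
Component of 7: {7, 8}

Answer: 7, 8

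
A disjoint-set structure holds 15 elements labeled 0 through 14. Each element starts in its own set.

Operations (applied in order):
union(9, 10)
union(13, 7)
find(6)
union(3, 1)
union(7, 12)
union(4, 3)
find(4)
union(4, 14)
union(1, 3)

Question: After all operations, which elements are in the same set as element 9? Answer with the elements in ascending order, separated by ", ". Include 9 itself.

Step 1: union(9, 10) -> merged; set of 9 now {9, 10}
Step 2: union(13, 7) -> merged; set of 13 now {7, 13}
Step 3: find(6) -> no change; set of 6 is {6}
Step 4: union(3, 1) -> merged; set of 3 now {1, 3}
Step 5: union(7, 12) -> merged; set of 7 now {7, 12, 13}
Step 6: union(4, 3) -> merged; set of 4 now {1, 3, 4}
Step 7: find(4) -> no change; set of 4 is {1, 3, 4}
Step 8: union(4, 14) -> merged; set of 4 now {1, 3, 4, 14}
Step 9: union(1, 3) -> already same set; set of 1 now {1, 3, 4, 14}
Component of 9: {9, 10}

Answer: 9, 10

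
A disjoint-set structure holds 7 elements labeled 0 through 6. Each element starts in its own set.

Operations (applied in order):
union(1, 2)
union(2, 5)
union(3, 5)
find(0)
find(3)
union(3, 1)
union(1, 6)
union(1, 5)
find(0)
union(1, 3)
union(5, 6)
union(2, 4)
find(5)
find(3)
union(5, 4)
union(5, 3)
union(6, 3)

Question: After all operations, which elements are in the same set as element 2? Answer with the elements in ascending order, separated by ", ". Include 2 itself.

Answer: 1, 2, 3, 4, 5, 6

Derivation:
Step 1: union(1, 2) -> merged; set of 1 now {1, 2}
Step 2: union(2, 5) -> merged; set of 2 now {1, 2, 5}
Step 3: union(3, 5) -> merged; set of 3 now {1, 2, 3, 5}
Step 4: find(0) -> no change; set of 0 is {0}
Step 5: find(3) -> no change; set of 3 is {1, 2, 3, 5}
Step 6: union(3, 1) -> already same set; set of 3 now {1, 2, 3, 5}
Step 7: union(1, 6) -> merged; set of 1 now {1, 2, 3, 5, 6}
Step 8: union(1, 5) -> already same set; set of 1 now {1, 2, 3, 5, 6}
Step 9: find(0) -> no change; set of 0 is {0}
Step 10: union(1, 3) -> already same set; set of 1 now {1, 2, 3, 5, 6}
Step 11: union(5, 6) -> already same set; set of 5 now {1, 2, 3, 5, 6}
Step 12: union(2, 4) -> merged; set of 2 now {1, 2, 3, 4, 5, 6}
Step 13: find(5) -> no change; set of 5 is {1, 2, 3, 4, 5, 6}
Step 14: find(3) -> no change; set of 3 is {1, 2, 3, 4, 5, 6}
Step 15: union(5, 4) -> already same set; set of 5 now {1, 2, 3, 4, 5, 6}
Step 16: union(5, 3) -> already same set; set of 5 now {1, 2, 3, 4, 5, 6}
Step 17: union(6, 3) -> already same set; set of 6 now {1, 2, 3, 4, 5, 6}
Component of 2: {1, 2, 3, 4, 5, 6}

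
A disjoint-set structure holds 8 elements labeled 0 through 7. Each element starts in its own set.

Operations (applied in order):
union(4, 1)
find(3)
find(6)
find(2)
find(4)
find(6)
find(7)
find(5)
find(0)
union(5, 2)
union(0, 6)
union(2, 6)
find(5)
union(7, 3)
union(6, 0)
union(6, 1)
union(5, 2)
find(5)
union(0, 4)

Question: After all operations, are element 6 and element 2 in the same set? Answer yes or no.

Step 1: union(4, 1) -> merged; set of 4 now {1, 4}
Step 2: find(3) -> no change; set of 3 is {3}
Step 3: find(6) -> no change; set of 6 is {6}
Step 4: find(2) -> no change; set of 2 is {2}
Step 5: find(4) -> no change; set of 4 is {1, 4}
Step 6: find(6) -> no change; set of 6 is {6}
Step 7: find(7) -> no change; set of 7 is {7}
Step 8: find(5) -> no change; set of 5 is {5}
Step 9: find(0) -> no change; set of 0 is {0}
Step 10: union(5, 2) -> merged; set of 5 now {2, 5}
Step 11: union(0, 6) -> merged; set of 0 now {0, 6}
Step 12: union(2, 6) -> merged; set of 2 now {0, 2, 5, 6}
Step 13: find(5) -> no change; set of 5 is {0, 2, 5, 6}
Step 14: union(7, 3) -> merged; set of 7 now {3, 7}
Step 15: union(6, 0) -> already same set; set of 6 now {0, 2, 5, 6}
Step 16: union(6, 1) -> merged; set of 6 now {0, 1, 2, 4, 5, 6}
Step 17: union(5, 2) -> already same set; set of 5 now {0, 1, 2, 4, 5, 6}
Step 18: find(5) -> no change; set of 5 is {0, 1, 2, 4, 5, 6}
Step 19: union(0, 4) -> already same set; set of 0 now {0, 1, 2, 4, 5, 6}
Set of 6: {0, 1, 2, 4, 5, 6}; 2 is a member.

Answer: yes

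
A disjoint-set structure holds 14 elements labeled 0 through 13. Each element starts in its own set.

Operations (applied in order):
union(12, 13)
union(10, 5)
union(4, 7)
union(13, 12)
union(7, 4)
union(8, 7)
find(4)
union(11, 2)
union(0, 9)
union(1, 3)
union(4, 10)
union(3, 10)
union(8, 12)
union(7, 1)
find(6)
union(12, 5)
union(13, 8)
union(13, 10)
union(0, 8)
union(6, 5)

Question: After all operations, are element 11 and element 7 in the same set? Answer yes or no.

Step 1: union(12, 13) -> merged; set of 12 now {12, 13}
Step 2: union(10, 5) -> merged; set of 10 now {5, 10}
Step 3: union(4, 7) -> merged; set of 4 now {4, 7}
Step 4: union(13, 12) -> already same set; set of 13 now {12, 13}
Step 5: union(7, 4) -> already same set; set of 7 now {4, 7}
Step 6: union(8, 7) -> merged; set of 8 now {4, 7, 8}
Step 7: find(4) -> no change; set of 4 is {4, 7, 8}
Step 8: union(11, 2) -> merged; set of 11 now {2, 11}
Step 9: union(0, 9) -> merged; set of 0 now {0, 9}
Step 10: union(1, 3) -> merged; set of 1 now {1, 3}
Step 11: union(4, 10) -> merged; set of 4 now {4, 5, 7, 8, 10}
Step 12: union(3, 10) -> merged; set of 3 now {1, 3, 4, 5, 7, 8, 10}
Step 13: union(8, 12) -> merged; set of 8 now {1, 3, 4, 5, 7, 8, 10, 12, 13}
Step 14: union(7, 1) -> already same set; set of 7 now {1, 3, 4, 5, 7, 8, 10, 12, 13}
Step 15: find(6) -> no change; set of 6 is {6}
Step 16: union(12, 5) -> already same set; set of 12 now {1, 3, 4, 5, 7, 8, 10, 12, 13}
Step 17: union(13, 8) -> already same set; set of 13 now {1, 3, 4, 5, 7, 8, 10, 12, 13}
Step 18: union(13, 10) -> already same set; set of 13 now {1, 3, 4, 5, 7, 8, 10, 12, 13}
Step 19: union(0, 8) -> merged; set of 0 now {0, 1, 3, 4, 5, 7, 8, 9, 10, 12, 13}
Step 20: union(6, 5) -> merged; set of 6 now {0, 1, 3, 4, 5, 6, 7, 8, 9, 10, 12, 13}
Set of 11: {2, 11}; 7 is not a member.

Answer: no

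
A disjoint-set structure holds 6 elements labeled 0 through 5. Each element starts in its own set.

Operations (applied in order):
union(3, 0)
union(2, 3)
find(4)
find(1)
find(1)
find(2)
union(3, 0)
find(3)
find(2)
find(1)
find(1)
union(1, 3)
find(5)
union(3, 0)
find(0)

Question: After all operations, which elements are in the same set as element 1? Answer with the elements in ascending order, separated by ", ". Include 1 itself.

Answer: 0, 1, 2, 3

Derivation:
Step 1: union(3, 0) -> merged; set of 3 now {0, 3}
Step 2: union(2, 3) -> merged; set of 2 now {0, 2, 3}
Step 3: find(4) -> no change; set of 4 is {4}
Step 4: find(1) -> no change; set of 1 is {1}
Step 5: find(1) -> no change; set of 1 is {1}
Step 6: find(2) -> no change; set of 2 is {0, 2, 3}
Step 7: union(3, 0) -> already same set; set of 3 now {0, 2, 3}
Step 8: find(3) -> no change; set of 3 is {0, 2, 3}
Step 9: find(2) -> no change; set of 2 is {0, 2, 3}
Step 10: find(1) -> no change; set of 1 is {1}
Step 11: find(1) -> no change; set of 1 is {1}
Step 12: union(1, 3) -> merged; set of 1 now {0, 1, 2, 3}
Step 13: find(5) -> no change; set of 5 is {5}
Step 14: union(3, 0) -> already same set; set of 3 now {0, 1, 2, 3}
Step 15: find(0) -> no change; set of 0 is {0, 1, 2, 3}
Component of 1: {0, 1, 2, 3}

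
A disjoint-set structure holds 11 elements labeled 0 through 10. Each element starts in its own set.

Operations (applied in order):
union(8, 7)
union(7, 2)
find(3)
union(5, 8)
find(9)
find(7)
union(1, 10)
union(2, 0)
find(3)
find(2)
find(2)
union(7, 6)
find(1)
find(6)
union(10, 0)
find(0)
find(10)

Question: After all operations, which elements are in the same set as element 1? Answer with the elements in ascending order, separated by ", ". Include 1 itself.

Answer: 0, 1, 2, 5, 6, 7, 8, 10

Derivation:
Step 1: union(8, 7) -> merged; set of 8 now {7, 8}
Step 2: union(7, 2) -> merged; set of 7 now {2, 7, 8}
Step 3: find(3) -> no change; set of 3 is {3}
Step 4: union(5, 8) -> merged; set of 5 now {2, 5, 7, 8}
Step 5: find(9) -> no change; set of 9 is {9}
Step 6: find(7) -> no change; set of 7 is {2, 5, 7, 8}
Step 7: union(1, 10) -> merged; set of 1 now {1, 10}
Step 8: union(2, 0) -> merged; set of 2 now {0, 2, 5, 7, 8}
Step 9: find(3) -> no change; set of 3 is {3}
Step 10: find(2) -> no change; set of 2 is {0, 2, 5, 7, 8}
Step 11: find(2) -> no change; set of 2 is {0, 2, 5, 7, 8}
Step 12: union(7, 6) -> merged; set of 7 now {0, 2, 5, 6, 7, 8}
Step 13: find(1) -> no change; set of 1 is {1, 10}
Step 14: find(6) -> no change; set of 6 is {0, 2, 5, 6, 7, 8}
Step 15: union(10, 0) -> merged; set of 10 now {0, 1, 2, 5, 6, 7, 8, 10}
Step 16: find(0) -> no change; set of 0 is {0, 1, 2, 5, 6, 7, 8, 10}
Step 17: find(10) -> no change; set of 10 is {0, 1, 2, 5, 6, 7, 8, 10}
Component of 1: {0, 1, 2, 5, 6, 7, 8, 10}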